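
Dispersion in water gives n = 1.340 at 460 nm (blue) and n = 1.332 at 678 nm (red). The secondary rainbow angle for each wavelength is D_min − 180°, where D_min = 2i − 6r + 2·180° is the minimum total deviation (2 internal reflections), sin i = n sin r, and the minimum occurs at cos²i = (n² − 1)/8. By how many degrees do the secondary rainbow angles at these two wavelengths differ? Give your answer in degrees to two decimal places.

At 460 nm (n = 1.340): cos²i = 0.09945 → i = 71.618°, r = 45.088°, D_min = 232.709°, rainbow angle = 52.709°.
At 678 nm (n = 1.332): cos²i = 0.09678 → i = 71.875°, r = 45.520°, D_min = 230.628°, rainbow angle = 50.628°.
Angular width = |52.709° − 50.628°| = 2.080°.

2.08°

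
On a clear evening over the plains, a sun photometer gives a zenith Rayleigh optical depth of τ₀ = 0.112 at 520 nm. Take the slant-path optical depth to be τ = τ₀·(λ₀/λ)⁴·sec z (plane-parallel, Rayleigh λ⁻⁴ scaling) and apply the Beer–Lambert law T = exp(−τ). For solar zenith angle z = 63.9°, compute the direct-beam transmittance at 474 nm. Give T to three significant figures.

0.692

sec 63.9° = 2.2730.
τ = 0.112 × (520/474)⁴ × 2.2730 = 0.112 × 1.4484 × 2.2730 = 0.3687.
T = exp(−0.3687) = 0.6916.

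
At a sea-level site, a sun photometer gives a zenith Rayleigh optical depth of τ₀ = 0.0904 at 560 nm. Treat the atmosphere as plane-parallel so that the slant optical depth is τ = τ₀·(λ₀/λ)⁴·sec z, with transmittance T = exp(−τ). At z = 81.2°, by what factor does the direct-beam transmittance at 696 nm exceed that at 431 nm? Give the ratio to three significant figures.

Airmass: sec 81.2° = 6.5366.
τ(696 nm) = 0.0904 × (560/696)⁴ × 6.5366 = 0.0904 × 0.4191 × 6.5366 = 0.2476.
τ(431 nm) = 0.0904 × (560/431)⁴ × 6.5366 = 0.0904 × 2.8500 × 6.5366 = 1.6841.
T(696)/T(431) = exp(τ_B − τ_A) = exp(1.4364) = 4.2056.

4.21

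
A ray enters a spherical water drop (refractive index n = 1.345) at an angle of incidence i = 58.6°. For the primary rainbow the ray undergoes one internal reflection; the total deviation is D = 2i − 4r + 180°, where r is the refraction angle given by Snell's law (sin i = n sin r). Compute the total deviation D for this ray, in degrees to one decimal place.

sin r = sin 58.6° / 1.345 = 0.8536/1.345 = 0.6346; r = 39.39°.
D = 2·58.6° − 4·39.39° + 180° = 117.20° − 157.56° + 180° = 139.64°.

139.6°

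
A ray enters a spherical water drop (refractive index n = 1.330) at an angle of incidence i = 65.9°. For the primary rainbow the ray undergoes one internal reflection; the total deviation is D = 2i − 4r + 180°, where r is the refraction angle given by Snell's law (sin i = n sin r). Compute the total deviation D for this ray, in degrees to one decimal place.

138.4°

sin r = sin 65.9° / 1.330 = 0.9128/1.330 = 0.6863; r = 43.34°.
D = 2·65.9° − 4·43.34° + 180° = 131.80° − 173.36° + 180° = 138.44°.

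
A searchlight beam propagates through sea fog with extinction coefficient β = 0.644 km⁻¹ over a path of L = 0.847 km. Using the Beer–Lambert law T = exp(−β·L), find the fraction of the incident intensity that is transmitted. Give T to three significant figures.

τ = β·L = 0.644 × 0.847 = 0.5455.
T = exp(−0.5455) = 0.5796.

0.580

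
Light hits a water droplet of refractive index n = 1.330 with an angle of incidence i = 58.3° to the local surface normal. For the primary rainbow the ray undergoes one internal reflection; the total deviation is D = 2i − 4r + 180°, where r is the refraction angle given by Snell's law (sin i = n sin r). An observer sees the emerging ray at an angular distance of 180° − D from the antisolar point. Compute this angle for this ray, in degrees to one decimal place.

sin r = sin 58.3° / 1.330 = 0.8508/1.330 = 0.6397; r = 39.77°.
D = 2·58.3° − 4·39.77° + 180° = 116.60° − 159.08° + 180° = 137.52°.
Angle from antisolar point = 180° − D = 42.48°.

42.5°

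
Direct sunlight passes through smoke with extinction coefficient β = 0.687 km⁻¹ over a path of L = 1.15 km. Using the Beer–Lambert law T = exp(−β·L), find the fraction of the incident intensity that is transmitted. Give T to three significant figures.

0.454

τ = β·L = 0.687 × 1.15 = 0.7901.
T = exp(−0.7901) = 0.4538.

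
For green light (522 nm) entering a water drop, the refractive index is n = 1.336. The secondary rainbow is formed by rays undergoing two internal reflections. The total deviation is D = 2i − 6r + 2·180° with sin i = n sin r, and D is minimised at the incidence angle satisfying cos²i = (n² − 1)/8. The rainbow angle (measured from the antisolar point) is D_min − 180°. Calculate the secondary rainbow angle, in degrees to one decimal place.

51.7°

cos²i = (1.78490 − 1)/8 = 0.09811; i = arccos(0.31323) = 71.746°.
sin r = sin 71.746°/1.336 = 0.71084; r = 45.303°.
D_min = 2·71.746° − 6·45.303° + 360° = 231.674°.
Rainbow angle = D_min − 180° = 51.674°.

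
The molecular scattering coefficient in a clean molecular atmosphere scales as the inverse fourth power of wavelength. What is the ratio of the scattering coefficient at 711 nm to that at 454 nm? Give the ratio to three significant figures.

Rayleigh scattering ∝ λ⁻⁴, so the ratio of coefficients is the inverse fourth power of the wavelength ratio.
σ(711)/σ(454) = (454/711)⁴ = (0.6385)⁴ = 0.1662.

0.166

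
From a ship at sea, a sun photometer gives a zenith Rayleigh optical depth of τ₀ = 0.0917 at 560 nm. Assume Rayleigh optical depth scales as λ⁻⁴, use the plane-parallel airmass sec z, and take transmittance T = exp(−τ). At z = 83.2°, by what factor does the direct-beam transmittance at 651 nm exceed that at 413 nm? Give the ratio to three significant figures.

Airmass: sec 83.2° = 8.4457.
τ(651 nm) = 0.0917 × (560/651)⁴ × 8.4457 = 0.0917 × 0.5476 × 8.4457 = 0.4241.
τ(413 nm) = 0.0917 × (560/413)⁴ × 8.4457 = 0.0917 × 3.3803 × 8.4457 = 2.6179.
T(651)/T(413) = exp(τ_B − τ_A) = exp(2.1938) = 8.9697.

8.97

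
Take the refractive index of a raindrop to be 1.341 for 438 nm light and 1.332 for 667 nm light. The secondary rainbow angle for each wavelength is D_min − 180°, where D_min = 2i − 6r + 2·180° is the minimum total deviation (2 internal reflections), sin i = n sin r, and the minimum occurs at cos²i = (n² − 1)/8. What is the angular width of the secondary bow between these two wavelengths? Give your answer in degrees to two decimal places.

At 438 nm (n = 1.341): cos²i = 0.09979 → i = 71.586°, r = 45.034°, D_min = 232.966°, rainbow angle = 52.966°.
At 667 nm (n = 1.332): cos²i = 0.09678 → i = 71.875°, r = 45.520°, D_min = 230.628°, rainbow angle = 50.628°.
Angular width = |52.966° − 50.628°| = 2.337°.

2.34°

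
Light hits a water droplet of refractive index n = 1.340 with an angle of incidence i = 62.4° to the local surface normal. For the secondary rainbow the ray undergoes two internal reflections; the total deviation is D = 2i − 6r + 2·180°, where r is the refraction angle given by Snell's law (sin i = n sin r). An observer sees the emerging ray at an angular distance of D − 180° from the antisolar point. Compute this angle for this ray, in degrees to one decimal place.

sin r = sin 62.4° / 1.340 = 0.8862/1.340 = 0.6613; r = 41.40°.
D = 2·62.4° − 6·41.40° + 2·180° = 124.80° − 248.42° + 360° = 236.38°.
Angle from antisolar point = D − 180° = 56.38°.

56.4°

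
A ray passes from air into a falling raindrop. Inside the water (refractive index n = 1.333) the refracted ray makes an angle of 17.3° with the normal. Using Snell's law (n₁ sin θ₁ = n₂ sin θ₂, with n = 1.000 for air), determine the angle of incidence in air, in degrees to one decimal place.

Snell: sin θ_i = n · sin θ_r = 1.333 × sin 17.3° = 1.333 × 0.2974 = 0.3964.
θ_i = arcsin(0.3964) = 23.35°.

23.4°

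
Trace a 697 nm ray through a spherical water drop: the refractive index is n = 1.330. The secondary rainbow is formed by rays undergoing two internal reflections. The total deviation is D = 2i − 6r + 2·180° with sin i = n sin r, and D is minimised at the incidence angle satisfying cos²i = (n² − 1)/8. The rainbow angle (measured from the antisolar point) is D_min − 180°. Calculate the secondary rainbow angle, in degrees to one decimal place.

50.1°

cos²i = (1.76890 − 1)/8 = 0.09611; i = arccos(0.31002) = 71.940°.
sin r = sin 71.940°/1.330 = 0.71483; r = 45.630°.
D_min = 2·71.940° − 6·45.630° + 360° = 230.101°.
Rainbow angle = D_min − 180° = 50.101°.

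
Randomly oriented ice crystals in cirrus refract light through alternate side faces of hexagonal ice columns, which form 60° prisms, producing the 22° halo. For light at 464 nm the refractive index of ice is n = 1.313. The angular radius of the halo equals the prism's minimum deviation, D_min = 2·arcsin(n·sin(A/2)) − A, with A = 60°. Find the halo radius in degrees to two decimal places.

22.07°

n·sin(A/2) = 1.313 × sin 30° = 1.313 × 0.5000 = 0.6565.
D_min = 2·arcsin(0.6565) − 60° = 2 × 41.033° − 60° = 22.067°.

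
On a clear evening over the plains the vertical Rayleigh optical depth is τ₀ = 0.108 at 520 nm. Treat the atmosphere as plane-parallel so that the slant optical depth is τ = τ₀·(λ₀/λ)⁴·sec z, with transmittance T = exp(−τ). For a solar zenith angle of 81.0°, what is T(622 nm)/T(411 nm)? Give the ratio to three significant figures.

Airmass: sec 81.0° = 6.3925.
τ(622 nm) = 0.108 × (520/622)⁴ × 6.3925 = 0.108 × 0.4885 × 6.3925 = 0.3372.
τ(411 nm) = 0.108 × (520/411)⁴ × 6.3925 = 0.108 × 2.5624 × 6.3925 = 1.7690.
T(622)/T(411) = exp(τ_B − τ_A) = exp(1.4318) = 4.1862.

4.19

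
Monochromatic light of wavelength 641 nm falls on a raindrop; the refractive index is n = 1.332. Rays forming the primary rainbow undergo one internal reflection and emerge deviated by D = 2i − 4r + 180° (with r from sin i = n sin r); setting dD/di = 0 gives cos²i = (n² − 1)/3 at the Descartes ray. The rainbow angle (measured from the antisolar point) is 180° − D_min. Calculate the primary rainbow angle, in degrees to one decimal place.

42.2°

cos²i = (1.77422 − 1)/3 = 0.25807; i = arccos(0.50801) = 59.469°.
sin r = sin 59.469°/1.332 = 0.64666; r = 40.290°.
D_min = 2·59.469° − 4·40.290° + 180° = 137.776°.
Rainbow angle = 180° − D_min = 42.224°.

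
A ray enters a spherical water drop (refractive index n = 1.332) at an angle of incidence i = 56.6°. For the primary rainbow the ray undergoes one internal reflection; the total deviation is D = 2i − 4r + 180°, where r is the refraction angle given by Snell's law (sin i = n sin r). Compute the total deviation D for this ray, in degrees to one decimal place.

sin r = sin 56.6° / 1.332 = 0.8348/1.332 = 0.6268; r = 38.81°.
D = 2·56.6° − 4·38.81° + 180° = 113.20° − 155.25° + 180° = 137.95°.

138.0°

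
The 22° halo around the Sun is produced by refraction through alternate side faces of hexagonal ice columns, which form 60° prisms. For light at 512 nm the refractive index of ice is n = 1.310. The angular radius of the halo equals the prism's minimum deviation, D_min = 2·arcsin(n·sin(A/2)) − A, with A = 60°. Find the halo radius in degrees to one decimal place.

n·sin(A/2) = 1.310 × sin 30° = 1.310 × 0.5000 = 0.6550.
D_min = 2·arcsin(0.6550) − 60° = 2 × 40.920° − 60° = 21.839°.

21.8°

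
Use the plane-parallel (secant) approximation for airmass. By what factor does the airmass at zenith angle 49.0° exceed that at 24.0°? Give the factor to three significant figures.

X(49.0°)/X(24.0°) = sec 49.0° / sec 24.0° = cos 24.0° / cos 49.0° = 0.9135/0.6561 = 1.3925.

1.39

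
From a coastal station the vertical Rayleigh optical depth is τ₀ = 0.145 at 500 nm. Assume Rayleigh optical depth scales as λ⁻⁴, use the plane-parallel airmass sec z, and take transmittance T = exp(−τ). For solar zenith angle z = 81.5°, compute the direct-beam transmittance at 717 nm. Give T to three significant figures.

sec 81.5° = 6.7655.
τ = 0.145 × (500/717)⁴ × 6.7655 = 0.145 × 0.2365 × 6.7655 = 0.2320.
T = exp(−0.2320) = 0.7930.

0.793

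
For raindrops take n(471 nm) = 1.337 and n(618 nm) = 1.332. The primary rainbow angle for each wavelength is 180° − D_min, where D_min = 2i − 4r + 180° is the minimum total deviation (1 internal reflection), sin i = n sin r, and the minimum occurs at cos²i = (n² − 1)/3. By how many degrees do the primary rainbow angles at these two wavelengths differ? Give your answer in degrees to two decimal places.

At 471 nm (n = 1.337): cos²i = 0.26252 → i = 59.178°, r = 39.964°, D_min = 138.500°, rainbow angle = 41.500°.
At 618 nm (n = 1.332): cos²i = 0.25807 → i = 59.469°, r = 40.290°, D_min = 137.776°, rainbow angle = 42.224°.
Angular width = |41.500° − 42.224°| = 0.724°.

0.72°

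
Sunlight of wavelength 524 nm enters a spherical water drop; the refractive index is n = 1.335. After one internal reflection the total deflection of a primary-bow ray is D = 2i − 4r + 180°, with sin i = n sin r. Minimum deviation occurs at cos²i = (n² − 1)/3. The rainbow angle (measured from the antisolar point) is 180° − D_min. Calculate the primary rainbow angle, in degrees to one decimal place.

cos²i = (1.78222 − 1)/3 = 0.26074; i = arccos(0.51063) = 59.294°.
sin r = sin 59.294°/1.335 = 0.64405; r = 40.094°.
D_min = 2·59.294° − 4·40.094° + 180° = 138.212°.
Rainbow angle = 180° − D_min = 41.788°.

41.8°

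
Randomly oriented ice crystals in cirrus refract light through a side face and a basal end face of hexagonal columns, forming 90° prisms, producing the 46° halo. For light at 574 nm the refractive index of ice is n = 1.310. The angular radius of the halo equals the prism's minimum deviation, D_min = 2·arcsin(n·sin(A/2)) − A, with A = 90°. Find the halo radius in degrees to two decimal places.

45.73°

n·sin(A/2) = 1.310 × sin 45° = 1.310 × 0.7071 = 0.9263.
D_min = 2·arcsin(0.9263) − 90° = 2 × 67.867° − 90° = 45.733°.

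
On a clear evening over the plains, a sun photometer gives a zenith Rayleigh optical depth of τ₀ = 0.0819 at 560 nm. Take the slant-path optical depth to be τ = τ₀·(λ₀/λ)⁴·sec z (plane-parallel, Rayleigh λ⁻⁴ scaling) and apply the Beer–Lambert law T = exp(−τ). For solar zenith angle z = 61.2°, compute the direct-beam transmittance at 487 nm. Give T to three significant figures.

sec 61.2° = 2.0757.
τ = 0.0819 × (560/487)⁴ × 2.0757 = 0.0819 × 1.7484 × 2.0757 = 0.2972.
T = exp(−0.2972) = 0.7429.

0.743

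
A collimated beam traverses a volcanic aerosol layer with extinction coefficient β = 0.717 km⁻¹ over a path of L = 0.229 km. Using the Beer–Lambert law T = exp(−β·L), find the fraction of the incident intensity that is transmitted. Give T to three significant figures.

τ = β·L = 0.717 × 0.229 = 0.1642.
T = exp(−0.1642) = 0.8486.

0.849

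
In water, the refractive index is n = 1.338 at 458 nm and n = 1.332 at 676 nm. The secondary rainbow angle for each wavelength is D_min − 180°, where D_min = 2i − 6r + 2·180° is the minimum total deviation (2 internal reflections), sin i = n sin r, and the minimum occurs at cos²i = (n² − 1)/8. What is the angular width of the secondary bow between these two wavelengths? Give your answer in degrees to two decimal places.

1.56°

At 458 nm (n = 1.338): cos²i = 0.09878 → i = 71.682°, r = 45.195°, D_min = 232.193°, rainbow angle = 52.193°.
At 676 nm (n = 1.332): cos²i = 0.09678 → i = 71.875°, r = 45.520°, D_min = 230.628°, rainbow angle = 50.628°.
Angular width = |52.193° − 50.628°| = 1.564°.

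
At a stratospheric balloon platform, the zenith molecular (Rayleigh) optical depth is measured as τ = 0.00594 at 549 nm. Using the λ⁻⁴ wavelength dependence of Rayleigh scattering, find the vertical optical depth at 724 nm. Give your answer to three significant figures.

τ(724 nm) = τ(549 nm) × (549/724)⁴ = 0.00594 × (0.7583)⁴ = 0.00594 × 0.3306 = 0.0020.

0.00196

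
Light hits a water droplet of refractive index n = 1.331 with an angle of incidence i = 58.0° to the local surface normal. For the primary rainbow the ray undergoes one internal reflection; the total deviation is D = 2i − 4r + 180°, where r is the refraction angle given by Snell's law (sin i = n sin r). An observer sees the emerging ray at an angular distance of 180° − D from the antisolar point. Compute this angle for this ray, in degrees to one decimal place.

sin r = sin 58.0° / 1.331 = 0.8480/1.331 = 0.6372; r = 39.58°.
D = 2·58.0° − 4·39.58° + 180° = 116.00° − 158.32° + 180° = 137.68°.
Angle from antisolar point = 180° − D = 42.32°.

42.3°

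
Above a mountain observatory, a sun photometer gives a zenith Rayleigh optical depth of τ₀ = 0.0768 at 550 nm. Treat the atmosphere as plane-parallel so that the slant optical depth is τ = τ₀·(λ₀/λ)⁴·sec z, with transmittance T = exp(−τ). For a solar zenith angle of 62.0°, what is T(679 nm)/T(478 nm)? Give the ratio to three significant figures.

1.24

Airmass: sec 62.0° = 2.1301.
τ(679 nm) = 0.0768 × (550/679)⁴ × 2.1301 = 0.0768 × 0.4305 × 2.1301 = 0.0704.
τ(478 nm) = 0.0768 × (550/478)⁴ × 2.1301 = 0.0768 × 1.7528 × 2.1301 = 0.2867.
T(679)/T(478) = exp(τ_B − τ_A) = exp(0.2163) = 1.2415.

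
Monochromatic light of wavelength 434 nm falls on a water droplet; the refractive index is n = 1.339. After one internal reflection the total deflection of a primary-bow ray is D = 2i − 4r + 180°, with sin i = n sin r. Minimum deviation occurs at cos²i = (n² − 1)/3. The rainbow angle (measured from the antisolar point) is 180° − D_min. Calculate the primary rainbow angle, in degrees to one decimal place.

41.2°

cos²i = (1.79292 − 1)/3 = 0.26431; i = arccos(0.51411) = 59.062°.
sin r = sin 59.062°/1.339 = 0.64057; r = 39.834°.
D_min = 2·59.062° − 4·39.834° + 180° = 138.786°.
Rainbow angle = 180° − D_min = 41.214°.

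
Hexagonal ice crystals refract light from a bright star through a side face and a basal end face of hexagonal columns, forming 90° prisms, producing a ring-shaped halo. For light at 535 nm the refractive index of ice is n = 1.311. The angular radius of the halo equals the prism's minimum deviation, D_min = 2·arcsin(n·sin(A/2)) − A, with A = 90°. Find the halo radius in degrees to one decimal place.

45.9°

n·sin(A/2) = 1.311 × sin 45° = 1.311 × 0.7071 = 0.9270.
D_min = 2·arcsin(0.9270) − 90° = 2 × 67.974° − 90° = 45.949°.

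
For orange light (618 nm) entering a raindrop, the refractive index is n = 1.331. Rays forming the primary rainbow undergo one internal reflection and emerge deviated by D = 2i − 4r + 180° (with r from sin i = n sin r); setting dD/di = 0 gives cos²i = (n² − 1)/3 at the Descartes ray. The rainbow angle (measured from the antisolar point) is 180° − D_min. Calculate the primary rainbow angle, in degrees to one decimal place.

42.4°

cos²i = (1.77156 − 1)/3 = 0.25719; i = arccos(0.50714) = 59.527°.
sin r = sin 59.527°/1.331 = 0.64753; r = 40.356°.
D_min = 2·59.527° − 4·40.356° + 180° = 137.630°.
Rainbow angle = 180° − D_min = 42.370°.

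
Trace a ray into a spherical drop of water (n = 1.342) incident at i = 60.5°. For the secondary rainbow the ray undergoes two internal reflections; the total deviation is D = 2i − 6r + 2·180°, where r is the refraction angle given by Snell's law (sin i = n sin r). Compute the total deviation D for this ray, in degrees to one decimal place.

sin r = sin 60.5° / 1.342 = 0.8704/1.342 = 0.6486; r = 40.43°.
D = 2·60.5° − 6·40.43° + 2·180° = 121.00° − 242.59° + 360° = 238.41°.

238.4°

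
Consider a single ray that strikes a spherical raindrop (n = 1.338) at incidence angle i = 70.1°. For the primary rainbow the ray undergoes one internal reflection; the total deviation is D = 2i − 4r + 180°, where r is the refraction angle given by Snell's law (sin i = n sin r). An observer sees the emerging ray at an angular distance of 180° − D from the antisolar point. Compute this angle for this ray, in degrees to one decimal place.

sin r = sin 70.1° / 1.338 = 0.9403/1.338 = 0.7028; r = 44.65°.
D = 2·70.1° − 4·44.65° + 180° = 140.20° − 178.59° + 180° = 141.61°.
Angle from antisolar point = 180° − D = 38.39°.

38.4°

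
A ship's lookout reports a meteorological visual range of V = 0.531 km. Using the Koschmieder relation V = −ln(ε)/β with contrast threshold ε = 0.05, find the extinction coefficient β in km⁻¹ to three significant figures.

5.64 km⁻¹

β = −ln(0.05) / V = 2.996 / 0.531 = 5.6417 km⁻¹.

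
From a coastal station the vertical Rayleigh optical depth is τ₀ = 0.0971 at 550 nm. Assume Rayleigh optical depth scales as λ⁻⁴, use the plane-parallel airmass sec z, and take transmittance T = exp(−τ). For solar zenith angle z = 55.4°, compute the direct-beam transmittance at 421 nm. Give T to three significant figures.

0.608

sec 55.4° = 1.7610.
τ = 0.0971 × (550/421)⁴ × 1.7610 = 0.0971 × 2.9129 × 1.7610 = 0.4981.
T = exp(−0.4981) = 0.6077.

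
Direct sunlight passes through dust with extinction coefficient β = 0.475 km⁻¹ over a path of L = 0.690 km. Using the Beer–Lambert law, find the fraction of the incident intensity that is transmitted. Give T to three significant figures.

0.721

τ = β·L = 0.475 × 0.690 = 0.3277.
T = exp(−0.3277) = 0.7205.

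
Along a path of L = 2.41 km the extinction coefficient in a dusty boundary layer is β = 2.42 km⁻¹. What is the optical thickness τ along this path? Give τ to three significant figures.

τ = β·L = 2.42 × 2.41 = 5.8322.

5.83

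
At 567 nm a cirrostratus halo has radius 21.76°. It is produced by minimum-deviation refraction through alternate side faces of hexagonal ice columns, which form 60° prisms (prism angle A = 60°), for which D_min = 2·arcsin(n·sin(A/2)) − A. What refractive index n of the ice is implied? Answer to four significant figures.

Rearranging: n = sin((D_min + A)/2) / sin(A/2).
(D_min + A)/2 = (21.76° + 60°)/2 = 40.880°.
n = sin 40.880° / sin 30° = 0.6545 / 0.5000 = 1.3090.

1.309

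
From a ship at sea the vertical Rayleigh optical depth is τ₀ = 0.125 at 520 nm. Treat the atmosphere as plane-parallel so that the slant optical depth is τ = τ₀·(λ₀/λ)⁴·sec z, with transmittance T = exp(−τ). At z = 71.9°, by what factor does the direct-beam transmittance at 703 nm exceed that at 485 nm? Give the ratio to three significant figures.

1.51

Airmass: sec 71.9° = 3.2188.
τ(703 nm) = 0.125 × (520/703)⁴ × 3.2188 = 0.125 × 0.2994 × 3.2188 = 0.1204.
τ(485 nm) = 0.125 × (520/485)⁴ × 3.2188 = 0.125 × 1.3214 × 3.2188 = 0.5317.
T(703)/T(485) = exp(τ_B − τ_A) = exp(0.4112) = 1.5087.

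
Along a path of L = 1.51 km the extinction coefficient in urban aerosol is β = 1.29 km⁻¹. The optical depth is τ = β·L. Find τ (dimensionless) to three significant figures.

τ = β·L = 1.29 × 1.51 = 1.9479.

1.95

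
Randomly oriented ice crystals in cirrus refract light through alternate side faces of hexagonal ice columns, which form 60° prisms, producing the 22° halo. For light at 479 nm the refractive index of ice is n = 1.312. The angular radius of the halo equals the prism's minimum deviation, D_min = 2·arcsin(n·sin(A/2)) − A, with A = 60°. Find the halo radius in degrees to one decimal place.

22.0°

n·sin(A/2) = 1.312 × sin 30° = 1.312 × 0.5000 = 0.6560.
D_min = 2·arcsin(0.6560) − 60° = 2 × 40.996° − 60° = 21.991°.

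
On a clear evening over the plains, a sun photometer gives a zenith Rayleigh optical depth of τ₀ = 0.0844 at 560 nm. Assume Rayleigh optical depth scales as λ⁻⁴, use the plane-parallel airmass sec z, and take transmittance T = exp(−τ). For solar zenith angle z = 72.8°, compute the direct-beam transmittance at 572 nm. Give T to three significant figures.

sec 72.8° = 3.3817.
τ = 0.0844 × (560/572)⁴ × 3.3817 = 0.0844 × 0.9187 × 3.3817 = 0.2622.
T = exp(−0.2622) = 0.7694.

0.769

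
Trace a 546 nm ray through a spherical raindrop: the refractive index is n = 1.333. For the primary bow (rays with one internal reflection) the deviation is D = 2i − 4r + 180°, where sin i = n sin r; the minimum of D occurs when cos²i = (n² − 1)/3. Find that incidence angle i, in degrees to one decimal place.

59.4°

cos²i = (1.333² − 1)/3 = (1.77689 − 1)/3 = 0.25896.
cos i = 0.50888, so i = 59.410°.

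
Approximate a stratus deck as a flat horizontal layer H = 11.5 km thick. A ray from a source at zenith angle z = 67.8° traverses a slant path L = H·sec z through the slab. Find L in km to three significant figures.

30.4 km

sec z = 1/cos 67.8° = 2.6466.
L = 11.5 × 2.6466 = 30.436 km.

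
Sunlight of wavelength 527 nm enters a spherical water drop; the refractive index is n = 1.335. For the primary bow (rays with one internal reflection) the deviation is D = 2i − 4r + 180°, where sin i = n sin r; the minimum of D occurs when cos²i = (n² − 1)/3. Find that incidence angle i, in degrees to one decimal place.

cos²i = (1.335² − 1)/3 = (1.78222 − 1)/3 = 0.26074.
cos i = 0.51063, so i = 59.294°.

59.3°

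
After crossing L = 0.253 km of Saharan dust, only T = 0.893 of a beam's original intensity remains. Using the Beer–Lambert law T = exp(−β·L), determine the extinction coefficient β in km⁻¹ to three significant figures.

Beer–Lambert: T = exp(−βL) ⇒ β = −ln(T)/L = −ln(0.893)/0.253 = 0.1132/0.253 = 0.4473 km⁻¹.

0.447 km⁻¹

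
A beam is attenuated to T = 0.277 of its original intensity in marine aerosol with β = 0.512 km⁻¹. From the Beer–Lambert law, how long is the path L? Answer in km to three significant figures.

Beer–Lambert: T = exp(−βL) ⇒ L = −ln(T)/β = −ln(0.277)/0.512 = 1.2837/0.512 = 2.507 km.

2.51 km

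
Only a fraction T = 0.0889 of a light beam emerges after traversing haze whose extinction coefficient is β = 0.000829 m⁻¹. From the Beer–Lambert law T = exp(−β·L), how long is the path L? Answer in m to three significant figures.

Beer–Lambert: T = exp(−βL) ⇒ L = −ln(T)/β = −ln(0.0889)/0.000829 = 2.4202/0.000829 = 2919 m.

2920 m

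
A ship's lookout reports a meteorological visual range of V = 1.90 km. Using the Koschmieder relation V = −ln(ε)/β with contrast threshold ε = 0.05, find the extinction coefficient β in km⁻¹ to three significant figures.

β = −ln(0.05) / V = 2.996 / 1.90 = 1.5767 km⁻¹.

1.58 km⁻¹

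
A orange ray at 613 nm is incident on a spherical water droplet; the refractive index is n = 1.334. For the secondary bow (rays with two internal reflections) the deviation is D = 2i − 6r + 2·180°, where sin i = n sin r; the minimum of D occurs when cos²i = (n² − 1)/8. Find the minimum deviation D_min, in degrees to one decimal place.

231.2°

cos²i = (1.77956 − 1)/8 = 0.09744; i = arccos(0.31216) = 71.810°.
sin r = sin 71.810°/1.334 = 0.71217; r = 45.411°.
D_min = 2·71.810° − 6·45.411° + 360° = 231.153°.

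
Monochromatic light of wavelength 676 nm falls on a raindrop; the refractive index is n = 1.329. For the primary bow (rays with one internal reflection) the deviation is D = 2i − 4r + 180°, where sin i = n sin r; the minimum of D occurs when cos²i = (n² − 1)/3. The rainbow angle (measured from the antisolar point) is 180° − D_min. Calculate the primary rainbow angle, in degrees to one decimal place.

cos²i = (1.76624 − 1)/3 = 0.25541; i = arccos(0.50538) = 59.643°.
sin r = sin 59.643°/1.329 = 0.64928; r = 40.487°.
D_min = 2·59.643° − 4·40.487° + 180° = 137.337°.
Rainbow angle = 180° − D_min = 42.663°.

42.7°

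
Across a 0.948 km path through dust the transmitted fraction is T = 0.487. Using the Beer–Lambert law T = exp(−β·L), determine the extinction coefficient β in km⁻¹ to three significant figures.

Beer–Lambert: T = exp(−βL) ⇒ β = −ln(T)/L = −ln(0.487)/0.948 = 0.7195/0.948 = 0.759 km⁻¹.

0.759 km⁻¹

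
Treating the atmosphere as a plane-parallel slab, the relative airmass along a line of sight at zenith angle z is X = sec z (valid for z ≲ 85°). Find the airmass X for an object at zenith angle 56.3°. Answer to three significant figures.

X = sec z = 1/cos 56.3° = 1/0.5548 = 1.8023.

1.80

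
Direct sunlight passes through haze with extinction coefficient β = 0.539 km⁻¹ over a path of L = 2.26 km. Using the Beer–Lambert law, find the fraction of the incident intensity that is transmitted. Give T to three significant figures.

τ = β·L = 0.539 × 2.26 = 1.2181.
T = exp(−1.2181) = 0.2958.

0.296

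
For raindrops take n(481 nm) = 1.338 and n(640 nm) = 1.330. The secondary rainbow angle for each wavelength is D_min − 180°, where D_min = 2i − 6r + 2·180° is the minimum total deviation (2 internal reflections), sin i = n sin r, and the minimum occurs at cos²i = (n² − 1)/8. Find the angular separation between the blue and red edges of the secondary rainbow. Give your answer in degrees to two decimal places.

At 481 nm (n = 1.338): cos²i = 0.09878 → i = 71.682°, r = 45.195°, D_min = 232.193°, rainbow angle = 52.193°.
At 640 nm (n = 1.330): cos²i = 0.09611 → i = 71.940°, r = 45.630°, D_min = 230.101°, rainbow angle = 50.101°.
Angular width = |52.193° − 50.101°| = 2.092°.

2.09°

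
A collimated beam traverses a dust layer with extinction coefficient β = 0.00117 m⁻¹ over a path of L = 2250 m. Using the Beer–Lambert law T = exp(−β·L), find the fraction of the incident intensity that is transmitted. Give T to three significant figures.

τ = β·L = 0.00117 × 2250 = 2.6325.
T = exp(−2.6325) = 0.0719.

0.0719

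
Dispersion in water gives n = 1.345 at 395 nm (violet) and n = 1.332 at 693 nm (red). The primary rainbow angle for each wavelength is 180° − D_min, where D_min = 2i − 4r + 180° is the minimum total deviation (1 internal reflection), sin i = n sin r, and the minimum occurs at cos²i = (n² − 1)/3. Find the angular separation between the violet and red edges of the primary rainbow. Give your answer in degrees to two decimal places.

At 395 nm (n = 1.345): cos²i = 0.26967 → i = 58.715°, r = 39.448°, D_min = 139.635°, rainbow angle = 40.365°.
At 693 nm (n = 1.332): cos²i = 0.25807 → i = 59.469°, r = 40.290°, D_min = 137.776°, rainbow angle = 42.224°.
Angular width = |40.365° − 42.224°| = 1.859°.

1.86°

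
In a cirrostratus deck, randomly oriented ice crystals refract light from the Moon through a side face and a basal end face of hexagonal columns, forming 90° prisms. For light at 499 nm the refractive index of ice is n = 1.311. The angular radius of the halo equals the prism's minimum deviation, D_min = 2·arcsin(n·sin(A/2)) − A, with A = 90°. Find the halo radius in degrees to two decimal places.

n·sin(A/2) = 1.311 × sin 45° = 1.311 × 0.7071 = 0.9270.
D_min = 2·arcsin(0.9270) − 90° = 2 × 67.974° − 90° = 45.949°.

45.95°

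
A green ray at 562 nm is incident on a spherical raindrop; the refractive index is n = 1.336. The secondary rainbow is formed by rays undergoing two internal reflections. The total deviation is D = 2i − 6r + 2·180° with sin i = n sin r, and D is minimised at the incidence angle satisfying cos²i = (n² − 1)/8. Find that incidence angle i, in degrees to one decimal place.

71.7°

cos²i = (1.336² − 1)/8 = (1.78490 − 1)/8 = 0.09811.
cos i = 0.31323, so i = 71.746°.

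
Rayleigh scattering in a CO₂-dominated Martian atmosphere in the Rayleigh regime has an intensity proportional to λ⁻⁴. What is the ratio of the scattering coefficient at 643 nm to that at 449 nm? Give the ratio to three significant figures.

Rayleigh scattering ∝ λ⁻⁴, so the ratio of coefficients is the inverse fourth power of the wavelength ratio.
σ(643)/σ(449) = (449/643)⁴ = (0.6983)⁴ = 0.2378.

0.238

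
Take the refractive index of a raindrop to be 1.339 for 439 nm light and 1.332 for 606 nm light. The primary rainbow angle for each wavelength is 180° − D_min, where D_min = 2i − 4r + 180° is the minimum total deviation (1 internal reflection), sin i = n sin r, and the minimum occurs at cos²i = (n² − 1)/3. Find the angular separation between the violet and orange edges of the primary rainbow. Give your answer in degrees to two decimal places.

At 439 nm (n = 1.339): cos²i = 0.26431 → i = 59.062°, r = 39.834°, D_min = 138.786°, rainbow angle = 41.214°.
At 606 nm (n = 1.332): cos²i = 0.25807 → i = 59.469°, r = 40.290°, D_min = 137.776°, rainbow angle = 42.224°.
Angular width = |41.214° − 42.224°| = 1.010°.

1.01°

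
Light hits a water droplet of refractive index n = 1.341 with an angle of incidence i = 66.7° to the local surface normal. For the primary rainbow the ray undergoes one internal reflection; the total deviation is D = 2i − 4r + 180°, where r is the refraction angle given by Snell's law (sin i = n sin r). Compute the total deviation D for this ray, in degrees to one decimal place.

sin r = sin 66.7° / 1.341 = 0.9184/1.341 = 0.6849; r = 43.23°.
D = 2·66.7° − 4·43.23° + 180° = 133.40° − 172.91° + 180° = 140.49°.

140.5°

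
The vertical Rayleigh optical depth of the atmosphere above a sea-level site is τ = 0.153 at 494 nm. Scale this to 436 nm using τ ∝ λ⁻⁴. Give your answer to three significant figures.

τ(436 nm) = τ(494 nm) × (494/436)⁴ = 0.153 × (1.1330)⁴ = 0.153 × 1.6480 = 0.2521.

0.252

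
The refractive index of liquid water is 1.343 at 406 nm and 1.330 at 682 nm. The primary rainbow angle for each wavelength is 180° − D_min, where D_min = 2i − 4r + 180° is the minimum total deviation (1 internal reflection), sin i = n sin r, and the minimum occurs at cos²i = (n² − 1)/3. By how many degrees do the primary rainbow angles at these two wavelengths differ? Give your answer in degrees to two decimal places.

1.87°

At 406 nm (n = 1.343): cos²i = 0.26788 → i = 58.830°, r = 39.577°, D_min = 139.354°, rainbow angle = 40.646°.
At 682 nm (n = 1.330): cos²i = 0.25630 → i = 59.585°, r = 40.422°, D_min = 137.484°, rainbow angle = 42.516°.
Angular width = |40.646° − 42.516°| = 1.871°.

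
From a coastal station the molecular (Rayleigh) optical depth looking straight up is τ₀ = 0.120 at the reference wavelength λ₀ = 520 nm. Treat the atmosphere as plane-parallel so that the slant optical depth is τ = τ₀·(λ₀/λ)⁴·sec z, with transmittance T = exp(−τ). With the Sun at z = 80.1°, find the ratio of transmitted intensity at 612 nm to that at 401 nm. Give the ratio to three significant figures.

5.00

Airmass: sec 80.1° = 5.8164.
τ(612 nm) = 0.120 × (520/612)⁴ × 5.8164 = 0.120 × 0.5212 × 5.8164 = 0.3638.
τ(401 nm) = 0.120 × (520/401)⁴ × 5.8164 = 0.120 × 2.8277 × 5.8164 = 1.9736.
T(612)/T(401) = exp(τ_B − τ_A) = exp(1.6099) = 5.0021.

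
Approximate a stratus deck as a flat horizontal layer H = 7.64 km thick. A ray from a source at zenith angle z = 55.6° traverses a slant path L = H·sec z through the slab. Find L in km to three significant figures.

sec z = 1/cos 55.6° = 1.7700.
L = 7.64 × 1.7700 = 13.523 km.

13.5 km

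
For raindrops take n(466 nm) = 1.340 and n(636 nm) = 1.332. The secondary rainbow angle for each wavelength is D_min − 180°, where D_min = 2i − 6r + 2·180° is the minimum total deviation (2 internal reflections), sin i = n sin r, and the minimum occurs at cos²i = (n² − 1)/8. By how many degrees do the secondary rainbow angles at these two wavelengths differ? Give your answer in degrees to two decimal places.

2.08°

At 466 nm (n = 1.340): cos²i = 0.09945 → i = 71.618°, r = 45.088°, D_min = 232.709°, rainbow angle = 52.709°.
At 636 nm (n = 1.332): cos²i = 0.09678 → i = 71.875°, r = 45.520°, D_min = 230.628°, rainbow angle = 50.628°.
Angular width = |52.709° − 50.628°| = 2.080°.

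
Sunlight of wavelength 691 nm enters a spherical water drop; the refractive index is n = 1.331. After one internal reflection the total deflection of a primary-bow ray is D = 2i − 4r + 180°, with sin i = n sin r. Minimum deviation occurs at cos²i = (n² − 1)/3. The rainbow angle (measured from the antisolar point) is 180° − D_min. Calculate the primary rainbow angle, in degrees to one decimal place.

42.4°

cos²i = (1.77156 − 1)/3 = 0.25719; i = arccos(0.50714) = 59.527°.
sin r = sin 59.527°/1.331 = 0.64753; r = 40.356°.
D_min = 2·59.527° − 4·40.356° + 180° = 137.630°.
Rainbow angle = 180° − D_min = 42.370°.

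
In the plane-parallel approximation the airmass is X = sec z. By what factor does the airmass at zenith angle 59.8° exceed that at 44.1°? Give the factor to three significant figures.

1.43

X(59.8°)/X(44.1°) = sec 59.8° / sec 44.1° = cos 44.1° / cos 59.8° = 0.7181/0.5030 = 1.4276.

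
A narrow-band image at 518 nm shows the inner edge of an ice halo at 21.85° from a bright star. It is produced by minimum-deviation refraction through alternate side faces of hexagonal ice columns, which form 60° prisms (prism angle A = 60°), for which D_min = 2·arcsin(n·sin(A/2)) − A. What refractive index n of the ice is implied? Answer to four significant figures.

Rearranging: n = sin((D_min + A)/2) / sin(A/2).
(D_min + A)/2 = (21.85° + 60°)/2 = 40.925°.
n = sin 40.925° / sin 30° = 0.6551 / 0.5000 = 1.3101.

1.310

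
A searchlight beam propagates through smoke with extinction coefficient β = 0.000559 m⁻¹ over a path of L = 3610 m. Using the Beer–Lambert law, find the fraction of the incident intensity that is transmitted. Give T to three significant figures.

0.133

τ = β·L = 0.000559 × 3610 = 2.0180.
T = exp(−2.0180) = 0.1329.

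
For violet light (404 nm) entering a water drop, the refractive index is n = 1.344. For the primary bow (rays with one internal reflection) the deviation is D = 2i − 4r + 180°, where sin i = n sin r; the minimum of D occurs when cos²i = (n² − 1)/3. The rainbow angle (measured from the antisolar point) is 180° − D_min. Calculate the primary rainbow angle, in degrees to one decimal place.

cos²i = (1.80634 − 1)/3 = 0.26878; i = arccos(0.51844) = 58.772°.
sin r = sin 58.772°/1.344 = 0.63625; r = 39.512°.
D_min = 2·58.772° − 4·39.512° + 180° = 139.495°.
Rainbow angle = 180° − D_min = 40.505°.

40.5°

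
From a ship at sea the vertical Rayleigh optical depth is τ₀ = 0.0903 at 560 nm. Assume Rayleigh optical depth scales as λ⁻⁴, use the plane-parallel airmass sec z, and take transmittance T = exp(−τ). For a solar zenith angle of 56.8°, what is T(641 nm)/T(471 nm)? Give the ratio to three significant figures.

Airmass: sec 56.8° = 1.8263.
τ(641 nm) = 0.0903 × (560/641)⁴ × 1.8263 = 0.0903 × 0.5825 × 1.8263 = 0.0961.
τ(471 nm) = 0.0903 × (560/471)⁴ × 1.8263 = 0.0903 × 1.9983 × 1.8263 = 0.3296.
T(641)/T(471) = exp(τ_B − τ_A) = exp(0.2335) = 1.2630.

1.26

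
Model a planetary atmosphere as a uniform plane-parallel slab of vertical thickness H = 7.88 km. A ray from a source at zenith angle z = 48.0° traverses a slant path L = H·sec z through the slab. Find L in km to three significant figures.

11.8 km

sec z = 1/cos 48.0° = 1.4945.
L = 7.88 × 1.4945 = 11.776 km.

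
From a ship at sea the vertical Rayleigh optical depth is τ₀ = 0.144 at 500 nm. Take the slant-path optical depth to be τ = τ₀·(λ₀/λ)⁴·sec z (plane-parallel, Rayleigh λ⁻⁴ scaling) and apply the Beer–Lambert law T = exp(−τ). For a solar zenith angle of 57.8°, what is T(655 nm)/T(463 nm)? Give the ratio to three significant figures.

1.32

Airmass: sec 57.8° = 1.8766.
τ(655 nm) = 0.144 × (500/655)⁴ × 1.8766 = 0.144 × 0.3396 × 1.8766 = 0.0918.
τ(463 nm) = 0.144 × (500/463)⁴ × 1.8766 = 0.144 × 1.3601 × 1.8766 = 0.3675.
T(655)/T(463) = exp(τ_B − τ_A) = exp(0.2758) = 1.3175.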